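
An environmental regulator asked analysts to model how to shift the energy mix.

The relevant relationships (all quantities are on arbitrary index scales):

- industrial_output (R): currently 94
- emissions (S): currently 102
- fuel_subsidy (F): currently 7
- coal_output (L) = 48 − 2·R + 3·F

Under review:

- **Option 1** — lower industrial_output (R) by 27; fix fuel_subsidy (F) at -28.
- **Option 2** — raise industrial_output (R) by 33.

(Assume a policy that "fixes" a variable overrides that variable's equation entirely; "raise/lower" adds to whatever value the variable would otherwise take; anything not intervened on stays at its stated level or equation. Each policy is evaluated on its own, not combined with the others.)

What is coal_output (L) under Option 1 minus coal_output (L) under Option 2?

Option 1 (R − 27, F := -28):
  R = 94 − 27 = 67
  F = -28
  L = 48 − 2·67 + 3·(-28) = -170
Option 2 (R + 33):
  R = 94 + 33 = 127
  F = 7
  L = 48 − 2·127 + 3·7 = -185
L: -170 − (-185) = 15

15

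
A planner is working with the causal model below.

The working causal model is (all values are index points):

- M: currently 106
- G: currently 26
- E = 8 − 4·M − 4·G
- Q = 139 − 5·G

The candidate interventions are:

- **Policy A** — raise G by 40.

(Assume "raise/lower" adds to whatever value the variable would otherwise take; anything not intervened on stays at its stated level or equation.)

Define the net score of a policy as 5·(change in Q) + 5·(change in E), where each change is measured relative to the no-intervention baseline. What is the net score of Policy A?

-1800

Baseline:
  M = 106
  G = 26
  E = 8 − 4·106 − 4·26 = -520
  Q = 139 − 5·26 = 9
Policy A (G + 40):
  M = 106
  G = 26 + 40 = 66
  E = 8 − 4·106 − 4·66 = -680
  Q = 139 − 5·66 = -191
ΔQ = -191 − 9 = -200; ΔE = -680 − (-520) = -160
Score = 5·(-200) + 5·(-160) = -1800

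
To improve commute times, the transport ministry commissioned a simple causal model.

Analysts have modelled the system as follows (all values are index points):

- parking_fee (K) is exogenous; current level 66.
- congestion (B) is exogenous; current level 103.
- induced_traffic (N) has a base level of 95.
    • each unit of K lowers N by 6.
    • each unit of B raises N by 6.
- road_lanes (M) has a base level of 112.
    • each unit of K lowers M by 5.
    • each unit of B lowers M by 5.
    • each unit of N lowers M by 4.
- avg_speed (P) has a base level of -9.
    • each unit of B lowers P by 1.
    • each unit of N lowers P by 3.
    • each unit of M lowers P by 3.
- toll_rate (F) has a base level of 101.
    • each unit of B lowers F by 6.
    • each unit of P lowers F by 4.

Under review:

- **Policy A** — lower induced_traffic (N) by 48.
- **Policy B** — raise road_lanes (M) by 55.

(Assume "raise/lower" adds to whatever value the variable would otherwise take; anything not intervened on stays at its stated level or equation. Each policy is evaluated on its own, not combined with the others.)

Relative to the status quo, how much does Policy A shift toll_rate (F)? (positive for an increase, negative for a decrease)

Baseline:
  K = 66
  B = 103
  N = 95 − 6·66 + 6·103 = 317
  M = 112 − 5·66 − 5·103 − 4·317 = -2001
  P = -9 − 103 − 3·317 − 3·(-2001) = 4940
  F = 101 − 6·103 − 4·4940 = -20277
Policy A (N − 48):
  K = 66
  B = 103
  N = 95 − 6·66 + 6·103 (−48 from intervention) = 269
  M = 112 − 5·66 − 5·103 − 4·269 = -1809
  P = -9 − 103 − 3·269 − 3·(-1809) = 4508
  F = 101 − 6·103 − 4·4508 = -18549
Change in F: -18549 − (-20277) = 1728

1728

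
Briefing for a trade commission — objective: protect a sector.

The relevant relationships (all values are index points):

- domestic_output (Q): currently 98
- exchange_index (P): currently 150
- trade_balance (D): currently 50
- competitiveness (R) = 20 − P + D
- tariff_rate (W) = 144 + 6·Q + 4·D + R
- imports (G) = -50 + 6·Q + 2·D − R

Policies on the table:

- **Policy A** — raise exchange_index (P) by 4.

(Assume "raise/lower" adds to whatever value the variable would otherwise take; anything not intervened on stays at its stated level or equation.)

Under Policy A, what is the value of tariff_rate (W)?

848

Policy A (P + 4):
  Q = 98
  P = 150 + 4 = 154
  D = 50
  R = 20 − 154 + 50 = -84
  W = 144 + 6·98 + 4·50 + (-84) = 848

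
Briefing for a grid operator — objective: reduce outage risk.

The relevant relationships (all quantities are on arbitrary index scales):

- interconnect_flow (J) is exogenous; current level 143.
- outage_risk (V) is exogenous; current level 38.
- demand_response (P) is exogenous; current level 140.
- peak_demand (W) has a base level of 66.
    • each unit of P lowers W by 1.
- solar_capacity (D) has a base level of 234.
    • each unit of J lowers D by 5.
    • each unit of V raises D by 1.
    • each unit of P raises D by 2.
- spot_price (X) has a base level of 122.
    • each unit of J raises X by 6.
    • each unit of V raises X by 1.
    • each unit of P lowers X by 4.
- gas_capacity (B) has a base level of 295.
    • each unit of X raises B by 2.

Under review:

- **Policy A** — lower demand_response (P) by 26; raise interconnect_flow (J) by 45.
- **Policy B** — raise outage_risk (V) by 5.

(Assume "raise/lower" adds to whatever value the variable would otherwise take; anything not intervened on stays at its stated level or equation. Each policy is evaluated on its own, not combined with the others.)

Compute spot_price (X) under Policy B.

463

Policy B (V + 5):
  J = 143
  V = 38 + 5 = 43
  P = 140
  X = 122 + 6·143 + 43 − 4·140 = 463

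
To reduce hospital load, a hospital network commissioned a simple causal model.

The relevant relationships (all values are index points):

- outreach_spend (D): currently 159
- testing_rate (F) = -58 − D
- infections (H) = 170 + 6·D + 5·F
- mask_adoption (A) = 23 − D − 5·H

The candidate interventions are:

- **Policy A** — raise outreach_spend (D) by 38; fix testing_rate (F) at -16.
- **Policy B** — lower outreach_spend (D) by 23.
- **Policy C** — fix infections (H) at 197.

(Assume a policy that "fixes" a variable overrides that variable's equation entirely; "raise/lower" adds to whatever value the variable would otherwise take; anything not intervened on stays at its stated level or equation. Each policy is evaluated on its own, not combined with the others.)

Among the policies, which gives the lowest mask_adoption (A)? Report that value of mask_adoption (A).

-6534

Policy A (D + 38, F := -16):
  D = 159 + 38 = 197
  F = -16
  H = 170 + 6·197 + 5·(-16) = 1272
  A = 23 − 197 − 5·1272 = -6534
Policy B (D − 23):
  D = 159 − 23 = 136
  F = -58 − 136 = -194
  H = 170 + 6·136 + 5·(-194) = 16
  A = 23 − 136 − 5·16 = -193
Policy C (H := 197):
  D = 159
  F = -58 − 159 = -217
  H = 197
  A = 23 − 159 − 5·197 = -1121
Comparing — Policy A: A=-6534, Policy B: A=-193, Policy C: A=-1121. Lowest is -6534 (Policy A).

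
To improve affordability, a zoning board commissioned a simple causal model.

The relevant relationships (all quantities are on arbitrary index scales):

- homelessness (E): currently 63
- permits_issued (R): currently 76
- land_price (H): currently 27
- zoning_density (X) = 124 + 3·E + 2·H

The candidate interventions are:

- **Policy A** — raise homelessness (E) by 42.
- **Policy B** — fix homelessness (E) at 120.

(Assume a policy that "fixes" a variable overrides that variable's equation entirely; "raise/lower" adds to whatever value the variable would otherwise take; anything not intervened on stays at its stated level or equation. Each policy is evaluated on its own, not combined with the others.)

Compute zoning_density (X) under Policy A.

Policy A (E + 42):
  E = 63 + 42 = 105
  H = 27
  X = 124 + 3·105 + 2·27 = 493

493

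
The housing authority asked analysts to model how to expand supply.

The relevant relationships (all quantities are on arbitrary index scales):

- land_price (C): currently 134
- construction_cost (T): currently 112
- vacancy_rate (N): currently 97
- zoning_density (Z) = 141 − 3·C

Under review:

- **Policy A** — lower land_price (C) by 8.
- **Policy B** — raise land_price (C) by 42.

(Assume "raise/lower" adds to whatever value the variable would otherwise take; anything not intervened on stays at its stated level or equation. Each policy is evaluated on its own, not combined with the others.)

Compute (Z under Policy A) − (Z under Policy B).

150

Policy A (C − 8):
  C = 134 − 8 = 126
  Z = 141 − 3·126 = -237
Policy B (C + 42):
  C = 134 + 42 = 176
  Z = 141 − 3·176 = -387
Z: -237 − (-387) = 150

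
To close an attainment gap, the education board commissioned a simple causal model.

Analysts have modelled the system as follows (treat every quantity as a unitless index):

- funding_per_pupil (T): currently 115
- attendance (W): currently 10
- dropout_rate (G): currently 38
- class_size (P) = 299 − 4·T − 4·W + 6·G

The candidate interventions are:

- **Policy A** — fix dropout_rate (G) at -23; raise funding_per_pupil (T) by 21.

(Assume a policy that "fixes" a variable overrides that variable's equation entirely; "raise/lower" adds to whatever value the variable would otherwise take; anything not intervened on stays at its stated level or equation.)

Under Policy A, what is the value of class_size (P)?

-423

Policy A (G := -23, T + 21):
  T = 115 + 21 = 136
  W = 10
  G = -23
  P = 299 − 4·136 − 4·10 + 6·(-23) = -423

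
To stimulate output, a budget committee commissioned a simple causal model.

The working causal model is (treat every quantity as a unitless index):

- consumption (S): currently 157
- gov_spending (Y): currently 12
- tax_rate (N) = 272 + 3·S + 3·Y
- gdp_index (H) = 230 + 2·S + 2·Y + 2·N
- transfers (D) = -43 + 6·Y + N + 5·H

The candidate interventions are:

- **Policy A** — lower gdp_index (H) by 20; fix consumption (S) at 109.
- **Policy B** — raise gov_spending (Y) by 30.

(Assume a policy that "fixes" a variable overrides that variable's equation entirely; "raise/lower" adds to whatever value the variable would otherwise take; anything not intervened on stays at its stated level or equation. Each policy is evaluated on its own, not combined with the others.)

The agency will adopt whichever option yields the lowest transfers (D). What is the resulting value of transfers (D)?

Policy A (H − 20, S := 109):
  S = 109
  Y = 12
  N = 272 + 3·109 + 3·12 = 635
  H = 230 + 2·109 + 2·12 + 2·635 (−20 from intervention) = 1722
  D = -43 + 6·12 + 635 + 5·1722 = 9274
Policy B (Y + 30):
  S = 157
  Y = 12 + 30 = 42
  N = 272 + 3·157 + 3·42 = 869
  H = 230 + 2·157 + 2·42 + 2·869 = 2366
  D = -43 + 6·42 + 869 + 5·2366 = 12908
Comparing — Policy A: D=9274, Policy B: D=12908. Lowest is 9274 (Policy A).

9274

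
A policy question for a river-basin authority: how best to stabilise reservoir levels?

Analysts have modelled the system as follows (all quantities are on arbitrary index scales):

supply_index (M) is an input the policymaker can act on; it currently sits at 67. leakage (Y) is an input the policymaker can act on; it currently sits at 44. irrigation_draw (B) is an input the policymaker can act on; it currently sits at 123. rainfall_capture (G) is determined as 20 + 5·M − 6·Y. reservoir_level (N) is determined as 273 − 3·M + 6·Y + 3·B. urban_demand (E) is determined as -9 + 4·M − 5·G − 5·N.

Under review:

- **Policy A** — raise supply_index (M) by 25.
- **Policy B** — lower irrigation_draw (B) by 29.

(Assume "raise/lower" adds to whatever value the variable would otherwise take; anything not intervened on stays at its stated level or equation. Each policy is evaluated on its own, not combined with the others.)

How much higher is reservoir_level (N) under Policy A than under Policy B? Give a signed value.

12

Policy A (M + 25):
  M = 67 + 25 = 92
  Y = 44
  B = 123
  N = 273 − 3·92 + 6·44 + 3·123 = 630
Policy B (B − 29):
  M = 67
  Y = 44
  B = 123 − 29 = 94
  N = 273 − 3·67 + 6·44 + 3·94 = 618
N: 630 − 618 = 12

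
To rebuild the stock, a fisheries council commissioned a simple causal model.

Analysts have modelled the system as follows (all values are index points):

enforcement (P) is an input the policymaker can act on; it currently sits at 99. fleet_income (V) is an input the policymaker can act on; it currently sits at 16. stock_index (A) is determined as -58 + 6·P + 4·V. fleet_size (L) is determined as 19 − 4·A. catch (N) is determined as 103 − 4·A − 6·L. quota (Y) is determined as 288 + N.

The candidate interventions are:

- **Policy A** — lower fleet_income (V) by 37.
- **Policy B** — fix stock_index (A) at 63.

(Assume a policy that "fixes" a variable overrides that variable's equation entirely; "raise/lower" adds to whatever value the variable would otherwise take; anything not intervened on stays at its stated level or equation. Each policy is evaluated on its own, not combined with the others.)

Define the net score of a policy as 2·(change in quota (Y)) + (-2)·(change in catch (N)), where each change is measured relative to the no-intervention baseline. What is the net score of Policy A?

Baseline:
  P = 99
  V = 16
  A = -58 + 6·99 + 4·16 = 600
  L = 19 − 4·600 = -2381
  N = 103 − 4·600 − 6·(-2381) = 11989
  Y = 288 + 11989 = 12277
Policy A (V − 37):
  P = 99
  V = 16 − 37 = -21
  A = -58 + 6·99 + 4·(-21) = 452
  L = 19 − 4·452 = -1789
  N = 103 − 4·452 − 6·(-1789) = 9029
  Y = 288 + 9029 = 9317
ΔY = 9317 − 12277 = -2960; ΔN = 9029 − 11989 = -2960
Score = 2·(-2960) + (-2)·(-2960) = 0

0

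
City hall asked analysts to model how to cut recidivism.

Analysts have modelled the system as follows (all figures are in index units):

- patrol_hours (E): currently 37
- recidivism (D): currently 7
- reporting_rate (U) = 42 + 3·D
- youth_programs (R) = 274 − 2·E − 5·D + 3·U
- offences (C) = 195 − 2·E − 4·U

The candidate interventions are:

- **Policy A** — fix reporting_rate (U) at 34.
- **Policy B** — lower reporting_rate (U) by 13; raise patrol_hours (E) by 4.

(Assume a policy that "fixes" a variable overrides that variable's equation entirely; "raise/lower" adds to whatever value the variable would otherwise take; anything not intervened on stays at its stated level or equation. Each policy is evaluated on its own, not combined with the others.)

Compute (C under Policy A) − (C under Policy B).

72

Policy A (U := 34):
  E = 37
  D = 7
  U = 34
  C = 195 − 2·37 − 4·34 = -15
Policy B (U − 13, E + 4):
  E = 37 + 4 = 41
  D = 7
  U = 42 + 3·7 (−13 from intervention) = 50
  C = 195 − 2·41 − 4·50 = -87
C: -15 − (-87) = 72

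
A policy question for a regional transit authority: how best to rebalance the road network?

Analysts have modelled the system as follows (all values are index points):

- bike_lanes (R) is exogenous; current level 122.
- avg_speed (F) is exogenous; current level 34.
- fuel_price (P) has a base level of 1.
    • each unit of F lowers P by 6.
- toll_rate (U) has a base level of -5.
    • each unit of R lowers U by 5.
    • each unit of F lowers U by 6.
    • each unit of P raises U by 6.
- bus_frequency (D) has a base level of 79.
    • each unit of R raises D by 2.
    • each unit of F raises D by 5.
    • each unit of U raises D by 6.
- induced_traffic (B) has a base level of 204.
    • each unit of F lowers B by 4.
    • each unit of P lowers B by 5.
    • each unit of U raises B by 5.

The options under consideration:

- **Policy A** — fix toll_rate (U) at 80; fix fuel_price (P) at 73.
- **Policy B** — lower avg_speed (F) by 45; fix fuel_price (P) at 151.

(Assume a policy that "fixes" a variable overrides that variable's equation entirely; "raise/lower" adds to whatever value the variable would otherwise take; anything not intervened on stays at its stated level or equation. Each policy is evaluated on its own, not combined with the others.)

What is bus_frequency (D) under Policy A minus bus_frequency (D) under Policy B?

-1437

Policy A (U := 80, P := 73):
  R = 122
  F = 34
  P = 73
  U = 80
  D = 79 + 2·122 + 5·34 + 6·80 = 973
Policy B (F − 45, P := 151):
  R = 122
  F = 34 − 45 = -11
  P = 151
  U = -5 − 5·122 − 6·(-11) + 6·151 = 357
  D = 79 + 2·122 + 5·(-11) + 6·357 = 2410
D: 973 − 2410 = -1437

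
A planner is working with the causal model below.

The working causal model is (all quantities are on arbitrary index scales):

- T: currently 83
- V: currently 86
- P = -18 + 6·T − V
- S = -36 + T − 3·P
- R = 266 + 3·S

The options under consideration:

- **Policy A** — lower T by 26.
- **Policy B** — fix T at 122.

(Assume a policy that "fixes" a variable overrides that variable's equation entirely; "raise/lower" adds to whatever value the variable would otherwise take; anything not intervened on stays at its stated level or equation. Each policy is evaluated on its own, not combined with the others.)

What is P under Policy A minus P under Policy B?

-390

Policy A (T − 26):
  T = 83 − 26 = 57
  V = 86
  P = -18 + 6·57 − 86 = 238
Policy B (T := 122):
  T = 122
  V = 86
  P = -18 + 6·122 − 86 = 628
P: 238 − 628 = -390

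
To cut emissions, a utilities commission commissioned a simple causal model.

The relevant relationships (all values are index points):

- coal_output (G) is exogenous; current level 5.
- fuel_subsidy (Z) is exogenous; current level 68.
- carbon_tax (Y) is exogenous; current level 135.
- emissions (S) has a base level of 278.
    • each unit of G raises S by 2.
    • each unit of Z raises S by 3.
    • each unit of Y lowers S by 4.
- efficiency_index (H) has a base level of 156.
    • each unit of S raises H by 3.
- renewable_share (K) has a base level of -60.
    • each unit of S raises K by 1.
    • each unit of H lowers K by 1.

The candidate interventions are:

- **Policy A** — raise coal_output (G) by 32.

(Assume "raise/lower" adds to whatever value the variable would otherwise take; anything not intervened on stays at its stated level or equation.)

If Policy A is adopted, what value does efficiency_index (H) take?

Policy A (G + 32):
  G = 5 + 32 = 37
  Z = 68
  Y = 135
  S = 278 + 2·37 + 3·68 − 4·135 = 16
  H = 156 + 3·16 = 204

204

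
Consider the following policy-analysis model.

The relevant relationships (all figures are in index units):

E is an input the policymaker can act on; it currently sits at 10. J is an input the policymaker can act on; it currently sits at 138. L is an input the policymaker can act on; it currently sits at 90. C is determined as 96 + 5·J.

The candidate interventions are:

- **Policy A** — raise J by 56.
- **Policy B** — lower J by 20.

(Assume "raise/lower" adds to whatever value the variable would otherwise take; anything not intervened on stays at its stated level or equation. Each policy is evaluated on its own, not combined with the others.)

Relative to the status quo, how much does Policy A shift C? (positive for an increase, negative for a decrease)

280

Baseline:
  J = 138
  C = 96 + 5·138 = 786
Policy A (J + 56):
  J = 138 + 56 = 194
  C = 96 + 5·194 = 1066
Change in C: 1066 − 786 = 280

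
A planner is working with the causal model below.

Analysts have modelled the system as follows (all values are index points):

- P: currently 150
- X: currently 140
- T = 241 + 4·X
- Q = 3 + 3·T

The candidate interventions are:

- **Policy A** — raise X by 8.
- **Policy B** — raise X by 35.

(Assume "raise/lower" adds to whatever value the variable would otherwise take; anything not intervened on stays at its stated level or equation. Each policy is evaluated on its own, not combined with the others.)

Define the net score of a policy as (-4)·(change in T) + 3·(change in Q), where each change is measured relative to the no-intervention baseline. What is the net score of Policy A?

160

Baseline:
  X = 140
  T = 241 + 4·140 = 801
  Q = 3 + 3·801 = 2406
Policy A (X + 8):
  X = 140 + 8 = 148
  T = 241 + 4·148 = 833
  Q = 3 + 3·833 = 2502
ΔT = 833 − 801 = 32; ΔQ = 2502 − 2406 = 96
Score = (-4)·32 + 3·96 = 160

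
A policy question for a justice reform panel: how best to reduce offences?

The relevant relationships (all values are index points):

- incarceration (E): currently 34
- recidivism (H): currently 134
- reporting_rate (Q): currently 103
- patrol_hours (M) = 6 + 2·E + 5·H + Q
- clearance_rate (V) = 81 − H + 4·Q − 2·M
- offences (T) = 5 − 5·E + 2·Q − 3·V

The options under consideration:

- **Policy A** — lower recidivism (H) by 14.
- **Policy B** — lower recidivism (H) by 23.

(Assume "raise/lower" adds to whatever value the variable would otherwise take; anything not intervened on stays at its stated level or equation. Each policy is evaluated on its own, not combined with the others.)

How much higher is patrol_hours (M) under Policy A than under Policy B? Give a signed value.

Policy A (H − 14):
  E = 34
  H = 134 − 14 = 120
  Q = 103
  M = 6 + 2·34 + 5·120 + 103 = 777
Policy B (H − 23):
  E = 34
  H = 134 − 23 = 111
  Q = 103
  M = 6 + 2·34 + 5·111 + 103 = 732
M: 777 − 732 = 45

45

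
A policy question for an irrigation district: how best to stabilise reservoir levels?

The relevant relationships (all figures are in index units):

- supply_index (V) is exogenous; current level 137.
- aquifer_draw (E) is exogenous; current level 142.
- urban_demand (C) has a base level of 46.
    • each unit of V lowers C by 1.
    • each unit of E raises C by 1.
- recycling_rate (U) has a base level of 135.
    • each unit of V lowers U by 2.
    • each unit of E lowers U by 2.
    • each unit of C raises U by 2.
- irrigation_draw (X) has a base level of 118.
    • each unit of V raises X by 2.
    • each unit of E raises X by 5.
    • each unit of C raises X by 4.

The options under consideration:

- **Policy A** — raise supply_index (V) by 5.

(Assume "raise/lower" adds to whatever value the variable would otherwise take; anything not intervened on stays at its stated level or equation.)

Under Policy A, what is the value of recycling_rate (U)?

Policy A (V + 5):
  V = 137 + 5 = 142
  E = 142
  C = 46 − 142 + 142 = 46
  U = 135 − 2·142 − 2·142 + 2·46 = -341

-341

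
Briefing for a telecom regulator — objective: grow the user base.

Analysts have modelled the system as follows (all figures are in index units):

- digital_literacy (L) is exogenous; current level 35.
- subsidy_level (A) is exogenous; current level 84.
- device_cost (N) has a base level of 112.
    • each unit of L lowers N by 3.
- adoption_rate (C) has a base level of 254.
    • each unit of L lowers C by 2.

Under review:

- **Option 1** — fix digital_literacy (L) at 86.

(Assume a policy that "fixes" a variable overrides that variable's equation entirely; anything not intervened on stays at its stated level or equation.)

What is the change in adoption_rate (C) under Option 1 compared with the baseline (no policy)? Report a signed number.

Baseline:
  L = 35
  C = 254 − 2·35 = 184
Option 1 (L := 86):
  L = 86
  C = 254 − 2·86 = 82
Change in C: 82 − 184 = -102

-102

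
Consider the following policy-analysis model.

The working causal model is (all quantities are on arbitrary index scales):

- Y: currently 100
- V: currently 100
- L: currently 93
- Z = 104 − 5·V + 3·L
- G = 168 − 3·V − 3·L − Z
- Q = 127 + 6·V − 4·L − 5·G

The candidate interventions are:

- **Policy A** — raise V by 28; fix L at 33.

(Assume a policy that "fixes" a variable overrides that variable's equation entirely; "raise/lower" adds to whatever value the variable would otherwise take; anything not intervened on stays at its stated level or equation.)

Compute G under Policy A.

122

Policy A (V + 28, L := 33):
  V = 100 + 28 = 128
  L = 33
  Z = 104 − 5·128 + 3·33 = -437
  G = 168 − 3·128 − 3·33 − (-437) = 122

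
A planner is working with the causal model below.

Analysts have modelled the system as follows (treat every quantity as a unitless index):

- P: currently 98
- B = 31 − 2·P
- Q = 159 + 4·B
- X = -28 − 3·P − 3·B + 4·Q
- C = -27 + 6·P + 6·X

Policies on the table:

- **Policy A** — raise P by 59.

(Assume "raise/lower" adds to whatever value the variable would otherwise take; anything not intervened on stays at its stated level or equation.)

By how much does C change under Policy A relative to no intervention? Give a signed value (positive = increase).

-9912

Baseline:
  P = 98
  B = 31 − 2·98 = -165
  Q = 159 + 4·(-165) = -501
  X = -28 − 3·98 − 3·(-165) + 4·(-501) = -1831
  C = -27 + 6·98 + 6·(-1831) = -10425
Policy A (P + 59):
  P = 98 + 59 = 157
  B = 31 − 2·157 = -283
  Q = 159 + 4·(-283) = -973
  X = -28 − 3·157 − 3·(-283) + 4·(-973) = -3542
  C = -27 + 6·157 + 6·(-3542) = -20337
Change in C: -20337 − (-10425) = -9912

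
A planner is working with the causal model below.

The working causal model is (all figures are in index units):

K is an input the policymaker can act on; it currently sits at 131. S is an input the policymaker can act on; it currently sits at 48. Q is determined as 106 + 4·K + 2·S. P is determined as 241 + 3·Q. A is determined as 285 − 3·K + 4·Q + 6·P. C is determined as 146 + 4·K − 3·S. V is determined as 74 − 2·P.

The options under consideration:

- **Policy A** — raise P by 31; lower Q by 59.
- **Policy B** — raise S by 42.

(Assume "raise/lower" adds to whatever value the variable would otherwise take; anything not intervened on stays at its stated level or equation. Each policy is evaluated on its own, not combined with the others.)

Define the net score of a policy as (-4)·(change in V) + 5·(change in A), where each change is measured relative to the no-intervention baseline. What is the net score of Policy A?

-6728

Baseline:
  K = 131
  S = 48
  Q = 106 + 4·131 + 2·48 = 726
  P = 241 + 3·726 = 2419
  A = 285 − 3·131 + 4·726 + 6·2419 = 17310
  V = 74 − 2·2419 = -4764
Policy A (P + 31, Q − 59):
  K = 131
  S = 48
  Q = 106 + 4·131 + 2·48 (−59 from intervention) = 667
  P = 241 + 3·667 (+31 from intervention) = 2273
  A = 285 − 3·131 + 4·667 + 6·2273 = 16198
  V = 74 − 2·2273 = -4472
ΔV = -4472 − (-4764) = 292; ΔA = 16198 − 17310 = -1112
Score = (-4)·292 + 5·(-1112) = -6728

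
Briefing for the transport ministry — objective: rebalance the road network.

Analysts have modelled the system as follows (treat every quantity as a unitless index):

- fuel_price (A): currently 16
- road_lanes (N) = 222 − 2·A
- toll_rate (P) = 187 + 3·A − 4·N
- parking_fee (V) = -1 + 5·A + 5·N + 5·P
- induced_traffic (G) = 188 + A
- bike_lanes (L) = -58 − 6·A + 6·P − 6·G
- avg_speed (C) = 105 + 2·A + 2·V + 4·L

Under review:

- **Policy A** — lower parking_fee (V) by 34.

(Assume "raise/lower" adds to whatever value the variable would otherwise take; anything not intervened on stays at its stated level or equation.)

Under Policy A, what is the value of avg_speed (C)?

-21235

Policy A (V − 34):
  A = 16
  N = 222 − 2·16 = 190
  P = 187 + 3·16 − 4·190 = -525
  V = -1 + 5·16 + 5·190 + 5·(-525) (−34 from intervention) = -1630
  G = 188 + 16 = 204
  L = -58 − 6·16 + 6·(-525) − 6·204 = -4528
  C = 105 + 2·16 + 2·(-1630) + 4·(-4528) = -21235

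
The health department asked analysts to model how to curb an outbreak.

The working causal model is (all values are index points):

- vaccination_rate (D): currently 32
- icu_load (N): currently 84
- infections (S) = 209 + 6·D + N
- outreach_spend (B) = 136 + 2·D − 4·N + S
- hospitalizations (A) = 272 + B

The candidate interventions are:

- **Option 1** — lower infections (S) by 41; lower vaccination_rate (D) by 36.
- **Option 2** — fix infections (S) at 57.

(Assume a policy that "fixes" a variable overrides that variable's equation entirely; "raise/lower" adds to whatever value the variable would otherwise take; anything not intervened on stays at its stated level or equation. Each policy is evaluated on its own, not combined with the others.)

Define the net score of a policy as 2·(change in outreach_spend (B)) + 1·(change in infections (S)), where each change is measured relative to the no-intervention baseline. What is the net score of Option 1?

-915

Baseline:
  D = 32
  N = 84
  S = 209 + 6·32 + 84 = 485
  B = 136 + 2·32 − 4·84 + 485 = 349
Option 1 (S − 41, D − 36):
  D = 32 − 36 = -4
  N = 84
  S = 209 + 6·(-4) + 84 (−41 from intervention) = 228
  B = 136 + 2·(-4) − 4·84 + 228 = 20
ΔB = 20 − 349 = -329; ΔS = 228 − 485 = -257
Score = 2·(-329) + 1·(-257) = -915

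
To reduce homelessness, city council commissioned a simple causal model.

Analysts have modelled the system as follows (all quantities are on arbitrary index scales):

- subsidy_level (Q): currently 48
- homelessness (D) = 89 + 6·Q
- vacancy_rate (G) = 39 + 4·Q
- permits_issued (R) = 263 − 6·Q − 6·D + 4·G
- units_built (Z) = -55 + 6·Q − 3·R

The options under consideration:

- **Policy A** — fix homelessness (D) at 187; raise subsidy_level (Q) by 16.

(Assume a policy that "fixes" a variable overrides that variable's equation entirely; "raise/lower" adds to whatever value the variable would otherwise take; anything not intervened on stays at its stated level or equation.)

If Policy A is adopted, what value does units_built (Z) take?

Policy A (D := 187, Q + 16):
  Q = 48 + 16 = 64
  D = 187
  G = 39 + 4·64 = 295
  R = 263 − 6·64 − 6·187 + 4·295 = -63
  Z = -55 + 6·64 − 3·(-63) = 518

518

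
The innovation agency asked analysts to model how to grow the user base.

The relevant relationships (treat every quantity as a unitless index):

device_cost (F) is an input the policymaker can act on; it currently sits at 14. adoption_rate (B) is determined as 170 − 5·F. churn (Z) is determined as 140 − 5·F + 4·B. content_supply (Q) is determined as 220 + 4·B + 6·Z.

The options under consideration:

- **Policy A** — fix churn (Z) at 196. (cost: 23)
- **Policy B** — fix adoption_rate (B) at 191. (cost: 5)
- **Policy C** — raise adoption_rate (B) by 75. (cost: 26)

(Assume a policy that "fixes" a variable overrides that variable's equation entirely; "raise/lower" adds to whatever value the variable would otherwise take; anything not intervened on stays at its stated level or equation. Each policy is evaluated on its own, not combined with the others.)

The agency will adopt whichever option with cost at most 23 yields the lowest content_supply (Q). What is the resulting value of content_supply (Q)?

Policy A (Z := 196):
  F = 14
  B = 170 − 5·14 = 100
  Z = 196
  Q = 220 + 4·100 + 6·196 = 1796
Policy B (B := 191):
  F = 14
  B = 191
  Z = 140 − 5·14 + 4·191 = 834
  Q = 220 + 4·191 + 6·834 = 5988
Comparing — Policy A: Q=1796, Policy B: Q=5988. Lowest is 1796 (Policy A).

1796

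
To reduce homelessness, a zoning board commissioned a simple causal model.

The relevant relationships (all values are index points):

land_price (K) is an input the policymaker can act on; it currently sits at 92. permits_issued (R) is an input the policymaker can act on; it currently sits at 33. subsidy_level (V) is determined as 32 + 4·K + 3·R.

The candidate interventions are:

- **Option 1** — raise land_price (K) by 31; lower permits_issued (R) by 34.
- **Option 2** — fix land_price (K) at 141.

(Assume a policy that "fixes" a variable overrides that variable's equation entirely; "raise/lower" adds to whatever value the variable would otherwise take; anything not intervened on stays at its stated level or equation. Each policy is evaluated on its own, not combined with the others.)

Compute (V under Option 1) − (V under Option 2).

Option 1 (K + 31, R − 34):
  K = 92 + 31 = 123
  R = 33 − 34 = -1
  V = 32 + 4·123 + 3·(-1) = 521
Option 2 (K := 141):
  K = 141
  R = 33
  V = 32 + 4·141 + 3·33 = 695
V: 521 − 695 = -174

-174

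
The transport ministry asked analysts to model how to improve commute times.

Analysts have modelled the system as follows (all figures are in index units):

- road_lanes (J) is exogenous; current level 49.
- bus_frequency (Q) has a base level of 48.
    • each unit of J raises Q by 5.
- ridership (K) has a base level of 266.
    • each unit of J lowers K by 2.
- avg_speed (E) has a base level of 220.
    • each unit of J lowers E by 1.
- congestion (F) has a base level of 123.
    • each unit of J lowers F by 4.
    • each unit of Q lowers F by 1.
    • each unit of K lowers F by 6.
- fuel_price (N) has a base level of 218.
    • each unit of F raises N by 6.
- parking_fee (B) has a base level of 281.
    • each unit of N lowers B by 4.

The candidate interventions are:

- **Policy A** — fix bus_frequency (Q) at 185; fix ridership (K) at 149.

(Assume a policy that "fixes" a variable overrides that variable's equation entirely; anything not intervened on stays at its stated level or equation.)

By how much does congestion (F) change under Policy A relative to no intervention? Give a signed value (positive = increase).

222

Baseline:
  J = 49
  Q = 48 + 5·49 = 293
  K = 266 − 2·49 = 168
  F = 123 − 4·49 − 293 − 6·168 = -1374
Policy A (Q := 185, K := 149):
  J = 49
  Q = 185
  K = 149
  F = 123 − 4·49 − 185 − 6·149 = -1152
Change in F: -1152 − (-1374) = 222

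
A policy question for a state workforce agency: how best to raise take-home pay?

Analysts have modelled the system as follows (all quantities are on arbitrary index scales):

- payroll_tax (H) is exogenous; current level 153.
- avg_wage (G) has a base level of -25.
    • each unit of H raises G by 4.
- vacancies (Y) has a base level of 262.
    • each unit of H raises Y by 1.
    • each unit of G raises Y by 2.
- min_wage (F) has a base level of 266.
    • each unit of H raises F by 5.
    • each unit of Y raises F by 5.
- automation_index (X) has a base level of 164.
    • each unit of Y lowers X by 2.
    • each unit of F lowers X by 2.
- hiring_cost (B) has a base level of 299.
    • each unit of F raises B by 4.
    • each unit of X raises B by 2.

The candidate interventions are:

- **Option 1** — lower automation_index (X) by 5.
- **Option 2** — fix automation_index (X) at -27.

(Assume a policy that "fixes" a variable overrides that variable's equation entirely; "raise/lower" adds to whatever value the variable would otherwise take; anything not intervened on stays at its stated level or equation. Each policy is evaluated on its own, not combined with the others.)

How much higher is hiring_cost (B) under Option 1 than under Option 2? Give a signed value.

-41888

Option 1 (X − 5):
  H = 153
  G = -25 + 4·153 = 587
  Y = 262 + 153 + 2·587 = 1589
  F = 266 + 5·153 + 5·1589 = 8976
  X = 164 − 2·1589 − 2·8976 (−5 from intervention) = -20971
  B = 299 + 4·8976 + 2·(-20971) = -5739
Option 2 (X := -27):
  H = 153
  G = -25 + 4·153 = 587
  Y = 262 + 153 + 2·587 = 1589
  F = 266 + 5·153 + 5·1589 = 8976
  X = -27
  B = 299 + 4·8976 + 2·(-27) = 36149
B: -5739 − 36149 = -41888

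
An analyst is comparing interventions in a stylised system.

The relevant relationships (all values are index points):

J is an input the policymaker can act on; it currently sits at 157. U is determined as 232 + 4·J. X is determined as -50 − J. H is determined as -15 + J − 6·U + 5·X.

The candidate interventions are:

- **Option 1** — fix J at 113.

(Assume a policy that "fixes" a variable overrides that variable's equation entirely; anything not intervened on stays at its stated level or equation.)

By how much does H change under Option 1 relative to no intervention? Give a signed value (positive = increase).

Baseline:
  J = 157
  U = 232 + 4·157 = 860
  X = -50 − 157 = -207
  H = -15 + 157 − 6·860 + 5·(-207) = -6053
Option 1 (J := 113):
  J = 113
  U = 232 + 4·113 = 684
  X = -50 − 113 = -163
  H = -15 + 113 − 6·684 + 5·(-163) = -4821
Change in H: -4821 − (-6053) = 1232

1232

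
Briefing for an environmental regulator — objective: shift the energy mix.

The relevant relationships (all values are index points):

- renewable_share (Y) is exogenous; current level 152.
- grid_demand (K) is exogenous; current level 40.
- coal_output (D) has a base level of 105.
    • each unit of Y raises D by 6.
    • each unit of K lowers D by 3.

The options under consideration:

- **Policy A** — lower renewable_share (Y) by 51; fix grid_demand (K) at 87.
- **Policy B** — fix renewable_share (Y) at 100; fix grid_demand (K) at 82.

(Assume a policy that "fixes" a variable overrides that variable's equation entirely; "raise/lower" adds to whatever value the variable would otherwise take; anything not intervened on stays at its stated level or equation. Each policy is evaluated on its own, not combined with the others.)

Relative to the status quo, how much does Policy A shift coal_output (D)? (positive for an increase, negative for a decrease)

-447

Baseline:
  Y = 152
  K = 40
  D = 105 + 6·152 − 3·40 = 897
Policy A (Y − 51, K := 87):
  Y = 152 − 51 = 101
  K = 87
  D = 105 + 6·101 − 3·87 = 450
Change in D: 450 − 897 = -447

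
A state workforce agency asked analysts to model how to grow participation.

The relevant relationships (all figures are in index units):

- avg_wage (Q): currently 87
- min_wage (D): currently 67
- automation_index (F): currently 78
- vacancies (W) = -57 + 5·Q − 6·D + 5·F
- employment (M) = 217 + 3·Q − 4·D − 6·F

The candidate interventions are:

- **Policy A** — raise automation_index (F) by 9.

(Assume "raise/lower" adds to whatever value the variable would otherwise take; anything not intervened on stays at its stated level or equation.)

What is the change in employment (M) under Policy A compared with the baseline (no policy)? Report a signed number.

-54

Baseline:
  Q = 87
  D = 67
  F = 78
  M = 217 + 3·87 − 4·67 − 6·78 = -258
Policy A (F + 9):
  Q = 87
  D = 67
  F = 78 + 9 = 87
  M = 217 + 3·87 − 4·67 − 6·87 = -312
Change in M: -312 − (-258) = -54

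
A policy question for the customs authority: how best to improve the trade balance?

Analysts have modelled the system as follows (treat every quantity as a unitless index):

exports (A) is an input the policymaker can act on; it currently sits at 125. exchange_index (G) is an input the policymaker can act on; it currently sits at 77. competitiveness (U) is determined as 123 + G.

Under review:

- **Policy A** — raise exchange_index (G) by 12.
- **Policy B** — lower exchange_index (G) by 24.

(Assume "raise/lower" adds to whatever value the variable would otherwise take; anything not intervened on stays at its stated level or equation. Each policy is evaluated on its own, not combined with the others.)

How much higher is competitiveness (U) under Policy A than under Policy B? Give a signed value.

36

Policy A (G + 12):
  G = 77 + 12 = 89
  U = 123 + 89 = 212
Policy B (G − 24):
  G = 77 − 24 = 53
  U = 123 + 53 = 176
U: 212 − 176 = 36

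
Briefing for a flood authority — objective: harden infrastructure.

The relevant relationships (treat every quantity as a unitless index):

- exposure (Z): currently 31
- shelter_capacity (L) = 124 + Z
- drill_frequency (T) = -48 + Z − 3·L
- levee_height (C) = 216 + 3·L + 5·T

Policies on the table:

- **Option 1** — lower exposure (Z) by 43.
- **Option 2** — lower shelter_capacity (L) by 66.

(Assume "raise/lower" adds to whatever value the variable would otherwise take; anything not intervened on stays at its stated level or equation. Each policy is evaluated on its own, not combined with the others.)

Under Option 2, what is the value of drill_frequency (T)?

-284

Option 2 (L − 66):
  Z = 31
  L = 124 + 31 (−66 from intervention) = 89
  T = -48 + 31 − 3·89 = -284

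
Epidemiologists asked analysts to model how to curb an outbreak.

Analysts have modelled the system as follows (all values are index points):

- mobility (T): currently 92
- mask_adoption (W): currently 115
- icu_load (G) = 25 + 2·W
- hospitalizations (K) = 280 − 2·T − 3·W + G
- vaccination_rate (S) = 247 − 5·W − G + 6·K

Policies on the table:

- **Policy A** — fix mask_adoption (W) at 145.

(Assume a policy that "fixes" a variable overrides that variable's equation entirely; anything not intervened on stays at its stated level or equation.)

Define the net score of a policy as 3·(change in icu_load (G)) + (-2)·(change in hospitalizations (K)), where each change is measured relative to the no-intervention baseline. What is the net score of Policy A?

Baseline:
  T = 92
  W = 115
  G = 25 + 2·115 = 255
  K = 280 − 2·92 − 3·115 + 255 = 6
Policy A (W := 145):
  T = 92
  W = 145
  G = 25 + 2·145 = 315
  K = 280 − 2·92 − 3·145 + 315 = -24
ΔG = 315 − 255 = 60; ΔK = -24 − 6 = -30
Score = 3·60 + (-2)·(-30) = 240

240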